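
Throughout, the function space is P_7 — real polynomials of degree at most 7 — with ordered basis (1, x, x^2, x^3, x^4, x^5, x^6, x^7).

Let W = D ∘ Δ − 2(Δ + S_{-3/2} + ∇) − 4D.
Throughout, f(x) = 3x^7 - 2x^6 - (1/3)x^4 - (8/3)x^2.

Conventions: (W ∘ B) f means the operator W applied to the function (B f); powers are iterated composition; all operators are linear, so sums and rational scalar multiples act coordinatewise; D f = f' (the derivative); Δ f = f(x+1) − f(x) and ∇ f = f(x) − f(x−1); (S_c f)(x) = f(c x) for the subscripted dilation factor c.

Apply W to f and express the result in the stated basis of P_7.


the image equals g(x) = (6561/64)x^7 - (1959/16)x^6 + 222x^5 - (1293/8)x^4 + (1412/3)x^3 - 49x^2 + 158x - 29/3

Δ f = 21x^6 + 51x^5 + 75x^4 + (191/3)x^3 + 31x^2 + (7/3)x - 2
D Δ f = 126x^5 + 255x^4 + 300x^3 + 191x^2 + 62x + 7/3
Δ f = 21x^6 + 51x^5 + 75x^4 + (191/3)x^3 + 31x^2 + (7/3)x - 2
S_{-3/2} f = -(6561/128)x^7 - (729/32)x^6 - (27/16)x^4 - 6x^2
∇ f = 21x^6 - 75x^5 + 135x^4 - (439/3)x^3 + 95x^2 - (119/3)x + 8
(Δ + S_{-3/2} + ∇) f = -(6561/128)x^7 + (615/32)x^6 - 24x^5 + (3333/16)x^4 - (248/3)x^3 + 120x^2 - (112/3)x + 6
(-2(Δ + S_{-3/2} + ∇)) f = (6561/64)x^7 - (615/16)x^6 + 48x^5 - (3333/8)x^4 + (496/3)x^3 - 240x^2 + (224/3)x - 12
D f = 21x^6 - 12x^5 - (4/3)x^3 - (16/3)x
(-4D) f = -84x^6 + 48x^5 + (16/3)x^3 + (64/3)x
(D ∘ Δ − 2(Δ + S_{-3/2} + ∇) − 4D) f = (6561/64)x^7 - (1959/16)x^6 + 222x^5 - (1293/8)x^4 + (1412/3)x^3 - 49x^2 + 158x - 29/3


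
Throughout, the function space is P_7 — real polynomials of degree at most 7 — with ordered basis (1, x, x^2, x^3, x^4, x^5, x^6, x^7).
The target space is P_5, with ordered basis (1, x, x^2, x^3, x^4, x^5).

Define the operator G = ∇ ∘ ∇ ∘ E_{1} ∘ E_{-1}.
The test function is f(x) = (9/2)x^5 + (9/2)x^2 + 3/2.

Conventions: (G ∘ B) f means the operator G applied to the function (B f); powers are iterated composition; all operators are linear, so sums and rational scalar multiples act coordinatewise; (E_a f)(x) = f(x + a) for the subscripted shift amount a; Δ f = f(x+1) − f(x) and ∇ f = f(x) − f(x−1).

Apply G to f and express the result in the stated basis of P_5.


E_{-1} f = (9/2)x^5 - (45/2)x^4 + 45x^3 - (81/2)x^2 + (27/2)x + 3/2
E_{1} E_{-1} f = (9/2)x^5 + (9/2)x^2 + 3/2
∇ E_{1} E_{-1} f = (45/2)x^4 - 45x^3 + 45x^2 - (27/2)x
∇ (∇ ∘ E_{1}) E_{-1} f = 90x^3 - 270x^2 + 315x - 126

the result is g(x) = 90x^3 - 270x^2 + 315x - 126


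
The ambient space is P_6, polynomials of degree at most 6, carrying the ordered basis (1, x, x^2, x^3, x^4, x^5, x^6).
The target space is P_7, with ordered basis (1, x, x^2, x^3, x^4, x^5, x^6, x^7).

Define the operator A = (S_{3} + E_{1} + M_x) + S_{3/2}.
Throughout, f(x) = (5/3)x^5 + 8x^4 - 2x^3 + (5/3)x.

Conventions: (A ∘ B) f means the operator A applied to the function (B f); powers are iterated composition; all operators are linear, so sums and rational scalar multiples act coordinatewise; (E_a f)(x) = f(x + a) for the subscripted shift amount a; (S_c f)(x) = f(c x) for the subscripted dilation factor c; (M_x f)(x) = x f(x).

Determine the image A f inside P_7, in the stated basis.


S_{3} f = 405x^5 + 648x^4 - 54x^3 + 5x
E_{1} f = (5/3)x^5 + (49/3)x^4 + (140/3)x^3 + (176/3)x^2 + 36x + 28/3
M_x f = (5/3)x^6 + 8x^5 - 2x^4 + (5/3)x^2
(S_{3} + E_{1} + M_x) f = (5/3)x^6 + (1244/3)x^5 + (1987/3)x^4 - (22/3)x^3 + (181/3)x^2 + 41x + 28/3
S_{3/2} f = (405/32)x^5 + (81/2)x^4 - (27/4)x^3 + (5/2)x
((S_{3} + E_{1} + M_x) + S_{3/2}) f = (5/3)x^6 + (41023/96)x^5 + (4217/6)x^4 - (169/12)x^3 + (181/3)x^2 + (87/2)x + 28/3

the image equals g(x) = (5/3)x^6 + (41023/96)x^5 + (4217/6)x^4 - (169/12)x^3 + (181/3)x^2 + (87/2)x + 28/3


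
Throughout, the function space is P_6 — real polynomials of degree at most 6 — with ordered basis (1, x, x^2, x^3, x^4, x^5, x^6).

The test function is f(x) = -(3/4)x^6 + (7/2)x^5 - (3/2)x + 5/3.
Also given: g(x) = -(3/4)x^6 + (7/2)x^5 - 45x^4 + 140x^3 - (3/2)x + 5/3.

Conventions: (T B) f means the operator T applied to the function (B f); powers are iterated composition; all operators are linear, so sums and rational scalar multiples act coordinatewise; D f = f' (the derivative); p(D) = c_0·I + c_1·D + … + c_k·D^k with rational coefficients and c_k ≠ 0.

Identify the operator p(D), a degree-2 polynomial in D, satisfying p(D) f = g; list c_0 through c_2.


D^0 f = -(3/4)x^6 + (7/2)x^5 - (3/2)x + 5/3
D^1 f = -(9/2)x^5 + (35/2)x^4 - 3/2
D^2 f = -(45/2)x^4 + 70x^3
matching coefficients of g against c_0 f + c_1 Df + … from the top degree down determines the c_i
solution: c_0 = 1, c_1 = 0, c_2 = 2

p(D) = I + 2·D^2, i.e. c_0 = 1, c_1 = 0, c_2 = 2


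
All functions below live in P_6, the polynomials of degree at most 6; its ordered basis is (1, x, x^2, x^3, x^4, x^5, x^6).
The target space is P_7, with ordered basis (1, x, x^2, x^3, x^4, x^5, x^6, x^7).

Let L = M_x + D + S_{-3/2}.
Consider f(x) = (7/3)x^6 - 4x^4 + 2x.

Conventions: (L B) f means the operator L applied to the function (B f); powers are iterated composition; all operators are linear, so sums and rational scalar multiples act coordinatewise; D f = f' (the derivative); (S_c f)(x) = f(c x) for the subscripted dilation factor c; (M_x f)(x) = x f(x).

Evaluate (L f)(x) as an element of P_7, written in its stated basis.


M_x f = (7/3)x^7 - 4x^5 + 2x^2
D f = 14x^5 - 16x^3 + 2
S_{-3/2} f = (1701/64)x^6 - (81/4)x^4 - 3x
(M_x + D + S_{-3/2}) f = (7/3)x^7 + (1701/64)x^6 + 10x^5 - (81/4)x^4 - 16x^3 + 2x^2 - 3x + 2

the image equals g(x) = (7/3)x^7 + (1701/64)x^6 + 10x^5 - (81/4)x^4 - 16x^3 + 2x^2 - 3x + 2


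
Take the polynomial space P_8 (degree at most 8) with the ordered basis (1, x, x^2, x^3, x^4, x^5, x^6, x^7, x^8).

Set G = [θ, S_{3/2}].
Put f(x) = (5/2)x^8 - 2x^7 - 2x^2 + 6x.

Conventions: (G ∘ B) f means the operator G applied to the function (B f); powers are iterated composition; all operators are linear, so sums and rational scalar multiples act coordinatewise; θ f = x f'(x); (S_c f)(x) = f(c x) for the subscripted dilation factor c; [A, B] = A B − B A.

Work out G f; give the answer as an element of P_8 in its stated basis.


S_{3/2} f = (32805/512)x^8 - (2187/64)x^7 - (9/2)x^2 + 9x
θ S_{3/2} f = (32805/64)x^8 - (15309/64)x^7 - 9x^2 + 9x
θ f = 20x^8 - 14x^7 - 4x^2 + 6x
S_{3/2} θ f = (32805/64)x^8 - (15309/64)x^7 - 9x^2 + 9x
[θ, S_{3/2}] f = 0

the image equals g(x) = 0


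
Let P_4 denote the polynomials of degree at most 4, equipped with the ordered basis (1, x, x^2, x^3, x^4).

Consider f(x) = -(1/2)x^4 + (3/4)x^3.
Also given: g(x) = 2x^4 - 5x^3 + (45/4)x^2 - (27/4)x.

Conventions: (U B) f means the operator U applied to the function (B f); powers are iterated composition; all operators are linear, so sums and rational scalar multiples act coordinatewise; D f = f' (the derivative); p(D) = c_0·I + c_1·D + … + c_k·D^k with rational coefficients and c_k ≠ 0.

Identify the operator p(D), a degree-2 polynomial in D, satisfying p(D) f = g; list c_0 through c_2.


p(D) = -4·I + D − (3/2)·D^2, i.e. c_0 = -4, c_1 = 1, c_2 = -3/2

D^0 f = -(1/2)x^4 + (3/4)x^3
D^1 f = -2x^3 + (9/4)x^2
D^2 f = -6x^2 + (9/2)x
matching coefficients of g against c_0 f + c_1 Df + … from the top degree down determines the c_i
solution: c_0 = -4, c_1 = 1, c_2 = -3/2


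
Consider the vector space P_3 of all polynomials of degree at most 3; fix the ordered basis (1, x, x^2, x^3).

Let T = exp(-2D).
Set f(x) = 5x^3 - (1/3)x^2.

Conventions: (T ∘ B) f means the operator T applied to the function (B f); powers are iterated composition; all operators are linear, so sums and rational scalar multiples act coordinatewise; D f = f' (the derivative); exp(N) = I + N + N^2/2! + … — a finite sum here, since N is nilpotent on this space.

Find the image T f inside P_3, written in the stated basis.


order-1 term: -30x^2 + (4/3)x
order-2 term: 60x - 4/3
order-3 term: -40
the series for exp(-2D) f terminates at order 3
exp(-2D) f = 5x^3 - (91/3)x^2 + (184/3)x - 124/3

g(x) = 5x^3 - (91/3)x^2 + (184/3)x - 124/3


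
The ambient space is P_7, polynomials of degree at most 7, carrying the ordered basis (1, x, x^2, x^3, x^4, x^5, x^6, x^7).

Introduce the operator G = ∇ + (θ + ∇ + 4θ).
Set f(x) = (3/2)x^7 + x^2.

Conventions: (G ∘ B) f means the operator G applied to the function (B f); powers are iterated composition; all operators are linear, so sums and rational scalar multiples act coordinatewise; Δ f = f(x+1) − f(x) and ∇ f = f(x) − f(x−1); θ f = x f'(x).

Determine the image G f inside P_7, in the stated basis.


∇ f = (21/2)x^6 - (63/2)x^5 + (105/2)x^4 - (105/2)x^3 + (63/2)x^2 - (17/2)x + 1/2
θ f = (21/2)x^7 + 2x^2
∇ f = (21/2)x^6 - (63/2)x^5 + (105/2)x^4 - (105/2)x^3 + (63/2)x^2 - (17/2)x + 1/2
θ f = (21/2)x^7 + 2x^2
(4θ) f = 42x^7 + 8x^2
(θ + ∇ + 4θ) f = (105/2)x^7 + (21/2)x^6 - (63/2)x^5 + (105/2)x^4 - (105/2)x^3 + (83/2)x^2 - (17/2)x + 1/2
(∇ + (θ + ∇ + 4θ)) f = (105/2)x^7 + 21x^6 - 63x^5 + 105x^4 - 105x^3 + 73x^2 - 17x + 1

g(x) = (105/2)x^7 + 21x^6 - 63x^5 + 105x^4 - 105x^3 + 73x^2 - 17x + 1


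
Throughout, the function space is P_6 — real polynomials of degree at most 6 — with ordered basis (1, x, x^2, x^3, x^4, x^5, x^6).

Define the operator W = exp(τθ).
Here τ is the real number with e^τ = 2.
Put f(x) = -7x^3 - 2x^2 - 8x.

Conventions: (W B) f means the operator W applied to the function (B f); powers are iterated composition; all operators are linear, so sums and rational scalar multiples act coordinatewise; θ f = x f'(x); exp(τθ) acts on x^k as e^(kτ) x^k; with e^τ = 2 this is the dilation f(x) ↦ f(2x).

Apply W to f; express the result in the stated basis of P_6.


the result is g(x) = -56x^3 - 8x^2 - 16x

exp(τθ) x^k = e^(kτ) x^k; with e^τ = 2 this sends x^k to 2^k x^k
x ↦ 2 x
x^2 ↦ 4 x^2
x^3 ↦ 8 x^3
applying this coordinatewise to f: exp(τθ) f = -56x^3 - 8x^2 - 16x


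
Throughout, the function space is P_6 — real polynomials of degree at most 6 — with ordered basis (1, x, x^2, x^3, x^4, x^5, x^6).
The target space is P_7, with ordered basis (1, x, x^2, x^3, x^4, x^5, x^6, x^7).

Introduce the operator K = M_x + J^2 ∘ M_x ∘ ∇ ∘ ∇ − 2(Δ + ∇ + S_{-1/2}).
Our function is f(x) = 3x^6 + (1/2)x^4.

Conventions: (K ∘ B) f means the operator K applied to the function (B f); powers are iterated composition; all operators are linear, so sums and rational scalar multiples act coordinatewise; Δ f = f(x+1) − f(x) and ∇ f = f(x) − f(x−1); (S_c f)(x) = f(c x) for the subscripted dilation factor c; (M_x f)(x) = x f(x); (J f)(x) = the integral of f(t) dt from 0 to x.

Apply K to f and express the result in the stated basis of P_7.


M_x f = 3x^7 + (1/2)x^5
∇ f = 18x^5 - 45x^4 + 62x^3 - 48x^2 + 20x - 7/2
∇ ∇ f = 90x^4 - 360x^3 + 636x^2 - 552x + 193
M_x ∇ ∇ f = 90x^5 - 360x^4 + 636x^3 - 552x^2 + 193x
J (M_x ∘ ∇) ∇ f = 15x^6 - 72x^5 + 159x^4 - 184x^3 + (193/2)x^2
J J (M_x ∘ ∇) ∇ f = (15/7)x^7 - 12x^6 + (159/5)x^5 - 46x^4 + (193/6)x^3
Δ f = 18x^5 + 45x^4 + 62x^3 + 48x^2 + 20x + 7/2
∇ f = 18x^5 - 45x^4 + 62x^3 - 48x^2 + 20x - 7/2
S_{-1/2} f = (3/64)x^6 + (1/32)x^4
(Δ + ∇ + S_{-1/2}) f = (3/64)x^6 + 36x^5 + (1/32)x^4 + 124x^3 + 40x
(-2(Δ + ∇ + S_{-1/2})) f = -(3/32)x^6 - 72x^5 - (1/16)x^4 - 248x^3 - 80x
(M_x + J^2 ∘ M_x ∘ ∇ ∘ ∇ − 2(Δ + ∇ + S_{-1/2})) f = (36/7)x^7 - (387/32)x^6 - (397/10)x^5 - (737/16)x^4 - (1295/6)x^3 - 80x

the image equals g(x) = (36/7)x^7 - (387/32)x^6 - (397/10)x^5 - (737/16)x^4 - (1295/6)x^3 - 80x


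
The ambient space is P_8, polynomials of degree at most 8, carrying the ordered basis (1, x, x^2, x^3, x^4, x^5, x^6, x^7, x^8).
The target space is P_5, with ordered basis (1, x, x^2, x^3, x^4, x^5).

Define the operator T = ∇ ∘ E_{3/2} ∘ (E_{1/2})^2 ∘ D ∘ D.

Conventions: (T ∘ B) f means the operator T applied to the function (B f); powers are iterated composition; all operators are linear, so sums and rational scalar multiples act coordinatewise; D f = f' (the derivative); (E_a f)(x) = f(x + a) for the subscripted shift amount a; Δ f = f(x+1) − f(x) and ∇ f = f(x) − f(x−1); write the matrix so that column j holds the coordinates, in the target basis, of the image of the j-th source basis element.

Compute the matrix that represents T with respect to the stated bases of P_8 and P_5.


image of 1: 0
image of x: 0
image of x^2: 0
image of x^3: 6
image of x^4: 24x + 48
image of x^5: 60x^2 + 240x + 245
image of x^6: 120x^3 + 720x^2 + 1470x + 1020
image of x^7: 210x^4 + 1680x^3 + 5145x^2 + 7140x + 30261/8
image of x^8: 336x^5 + 3360x^4 + 13720x^3 + 28560x^2 + 30261x + 13034
each image's coordinates form column j of the matrix

the matrix is [[0, 0, 0, 6, 48, 245, 1020, 30261/8, 13034]; [0, 0, 0, 0, 24, 240, 1470, 7140, 30261]; [0, 0, 0, 0, 0, 60, 720, 5145, 28560]; [0, 0, 0, 0, 0, 0, 120, 1680, 13720]; [0, 0, 0, 0, 0, 0, 0, 210, 3360]; [0, 0, 0, 0, 0, 0, 0, 0, 336]] (rows listed top to bottom)


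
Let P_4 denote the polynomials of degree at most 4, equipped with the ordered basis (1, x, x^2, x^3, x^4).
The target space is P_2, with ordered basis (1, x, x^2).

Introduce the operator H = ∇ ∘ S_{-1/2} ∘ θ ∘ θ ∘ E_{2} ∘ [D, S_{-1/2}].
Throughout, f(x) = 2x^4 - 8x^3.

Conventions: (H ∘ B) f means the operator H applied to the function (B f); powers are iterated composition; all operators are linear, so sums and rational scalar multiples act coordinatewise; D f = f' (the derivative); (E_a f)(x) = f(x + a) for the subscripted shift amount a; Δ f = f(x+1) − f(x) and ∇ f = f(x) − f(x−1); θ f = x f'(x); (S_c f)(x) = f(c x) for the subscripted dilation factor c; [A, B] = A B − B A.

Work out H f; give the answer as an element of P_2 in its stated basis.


S_{-1/2} f = (1/8)x^4 + x^3
D S_{-1/2} f = (1/2)x^3 + 3x^2
D f = 8x^3 - 24x^2
S_{-1/2} D f = -x^3 - 6x^2
[D, S_{-1/2}] f = (3/2)x^3 + 9x^2
E_{2} [D, S_{-1/2}] f = (3/2)x^3 + 18x^2 + 54x + 48
θ E_{2} [D, S_{-1/2}] f = (9/2)x^3 + 36x^2 + 54x
θ θ E_{2} [D, S_{-1/2}] f = (27/2)x^3 + 72x^2 + 54x
S_{-1/2} (θ ∘ θ ∘ E_{2}) [D, S_{-1/2}] f = -(27/16)x^3 + 18x^2 - 27x
∇ (S_{-1/2} ∘ θ ∘ θ ∘ E_{2}) [D, S_{-1/2}] f = -(81/16)x^2 + (657/16)x - 747/16

the result is g(x) = -(81/16)x^2 + (657/16)x - 747/16


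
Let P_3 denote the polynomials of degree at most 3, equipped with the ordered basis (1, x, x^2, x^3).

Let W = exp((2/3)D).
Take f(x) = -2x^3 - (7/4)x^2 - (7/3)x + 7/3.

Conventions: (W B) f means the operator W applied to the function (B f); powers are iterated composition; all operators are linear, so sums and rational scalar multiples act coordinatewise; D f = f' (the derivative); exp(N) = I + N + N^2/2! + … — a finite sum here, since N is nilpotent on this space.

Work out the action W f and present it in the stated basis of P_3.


the result is g(x) = -2x^3 - (23/4)x^2 - (22/3)x - 16/27

order-1 term: -4x^2 - (7/3)x - 14/9
order-2 term: -(8/3)x - 7/9
order-3 term: -16/27
the series for exp((2/3)D) f terminates at order 3
exp((2/3)D) f = -2x^3 - (23/4)x^2 - (22/3)x - 16/27


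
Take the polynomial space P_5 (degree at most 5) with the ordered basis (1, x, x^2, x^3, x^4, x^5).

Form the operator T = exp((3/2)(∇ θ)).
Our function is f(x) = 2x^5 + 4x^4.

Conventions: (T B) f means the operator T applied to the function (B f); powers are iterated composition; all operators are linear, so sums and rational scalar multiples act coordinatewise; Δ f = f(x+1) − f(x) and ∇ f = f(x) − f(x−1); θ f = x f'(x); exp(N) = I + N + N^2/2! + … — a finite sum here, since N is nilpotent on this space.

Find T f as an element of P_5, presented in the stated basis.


order-1 term: 75x^4 - 54x^3 + 6x^2 + 21x - 9
order-2 term: 900x^3 - (3429/2)x^2 + (2565/2)x - 1359/4
order-3 term: 4050x^2 - 7479x + 14823/4
order-4 term: 6075x - 46737/8
order-5 term: 3645/2
the series for exp((3/2)(∇ θ)) f terminates at order 5
exp((3/2)(∇ θ)) f = 2x^5 + 79x^4 + 846x^3 + (4683/2)x^2 - (201/2)x - 5301/8

g(x) = 2x^5 + 79x^4 + 846x^3 + (4683/2)x^2 - (201/2)x - 5301/8


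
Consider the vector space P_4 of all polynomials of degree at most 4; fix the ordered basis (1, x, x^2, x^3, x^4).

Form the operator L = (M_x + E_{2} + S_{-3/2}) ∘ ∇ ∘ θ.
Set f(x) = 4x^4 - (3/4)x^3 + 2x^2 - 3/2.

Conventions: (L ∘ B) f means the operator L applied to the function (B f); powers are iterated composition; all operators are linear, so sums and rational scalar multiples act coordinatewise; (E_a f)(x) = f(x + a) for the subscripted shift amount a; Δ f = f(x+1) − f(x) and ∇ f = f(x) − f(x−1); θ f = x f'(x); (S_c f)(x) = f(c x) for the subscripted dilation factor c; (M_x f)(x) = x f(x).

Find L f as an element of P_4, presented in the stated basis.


θ f = 16x^4 - (9/4)x^3 + 4x^2
∇ θ f = 64x^3 - (411/4)x^2 + (315/4)x - 89/4
M_x (∇ ∘ θ) f = 64x^4 - (411/4)x^3 + (315/4)x^2 - (89/4)x
E_{2} (∇ ∘ θ) f = 64x^3 + (1125/4)x^2 + (1743/4)x + 945/4
S_{-3/2} (∇ ∘ θ) f = -216x^3 - (3699/16)x^2 - (945/8)x - 89/4
(M_x + E_{2} + S_{-3/2}) (∇ ∘ θ) f = 64x^4 - (1019/4)x^3 + (2061/16)x^2 + (2363/8)x + 214

g(x) = 64x^4 - (1019/4)x^3 + (2061/16)x^2 + (2363/8)x + 214


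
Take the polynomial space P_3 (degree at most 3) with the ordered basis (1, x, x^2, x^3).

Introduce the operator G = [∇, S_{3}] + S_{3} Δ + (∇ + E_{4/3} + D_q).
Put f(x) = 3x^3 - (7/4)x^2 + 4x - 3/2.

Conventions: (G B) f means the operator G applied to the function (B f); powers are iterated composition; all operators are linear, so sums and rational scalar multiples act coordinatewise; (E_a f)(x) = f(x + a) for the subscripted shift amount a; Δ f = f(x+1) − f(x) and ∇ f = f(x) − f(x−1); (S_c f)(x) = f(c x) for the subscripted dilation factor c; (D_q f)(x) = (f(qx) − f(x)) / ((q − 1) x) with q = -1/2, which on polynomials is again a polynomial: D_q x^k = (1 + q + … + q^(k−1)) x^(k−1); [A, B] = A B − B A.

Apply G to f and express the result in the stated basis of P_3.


S_{3} f = 81x^3 - (63/4)x^2 + 12x - 3/2
∇ S_{3} f = 243x^2 - (549/2)x + 435/4
∇ f = 9x^2 - (25/2)x + 35/4
S_{3} ∇ f = 81x^2 - (75/2)x + 35/4
[∇, S_{3}] f = 162x^2 - 237x + 100
Δ f = 9x^2 + (11/2)x + 21/4
S_{3} Δ f = 81x^2 + (33/2)x + 21/4
∇ f = 9x^2 - (25/2)x + 35/4
E_{4/3} f = 3x^3 + (41/4)x^2 + (46/3)x + 47/6
D_q f = (9/4)x^2 - (7/8)x + 4
(∇ + E_{4/3} + D_q) f = 3x^3 + (43/2)x^2 + (47/24)x + 247/12
([∇, S_{3}] + S_{3} Δ + (∇ + E_{4/3} + D_q)) f = 3x^3 + (529/2)x^2 - (5245/24)x + 755/6

the image equals g(x) = 3x^3 + (529/2)x^2 - (5245/24)x + 755/6


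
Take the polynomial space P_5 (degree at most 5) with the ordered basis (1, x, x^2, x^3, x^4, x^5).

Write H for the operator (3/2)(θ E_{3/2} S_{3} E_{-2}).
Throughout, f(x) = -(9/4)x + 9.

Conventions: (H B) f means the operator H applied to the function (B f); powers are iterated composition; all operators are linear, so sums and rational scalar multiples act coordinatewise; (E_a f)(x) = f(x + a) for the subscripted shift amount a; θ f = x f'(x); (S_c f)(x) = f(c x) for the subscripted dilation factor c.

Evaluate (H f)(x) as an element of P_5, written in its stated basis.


E_{-2} f = -(9/4)x + 27/2
S_{3} E_{-2} f = -(27/4)x + 27/2
E_{3/2} S_{3} E_{-2} f = -(27/4)x + 27/8
θ (E_{3/2} S_{3} E_{-2}) f = -(27/4)x
((3/2)(θ E_{3/2} S_{3} E_{-2})) f = -(81/8)x

g(x) = -(81/8)x


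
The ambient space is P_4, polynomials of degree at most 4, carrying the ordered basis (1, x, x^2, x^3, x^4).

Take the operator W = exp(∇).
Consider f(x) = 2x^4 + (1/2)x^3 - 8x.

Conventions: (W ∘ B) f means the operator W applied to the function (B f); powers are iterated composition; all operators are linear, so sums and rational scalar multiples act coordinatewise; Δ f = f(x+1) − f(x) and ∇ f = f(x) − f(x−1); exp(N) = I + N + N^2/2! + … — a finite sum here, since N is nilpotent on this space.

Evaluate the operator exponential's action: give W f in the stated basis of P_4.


the result is g(x) = 2x^4 + (17/2)x^3 + (3/2)x^2 - 16x - 13/2

order-1 term: 8x^3 - (21/2)x^2 + (13/2)x - 19/2
order-2 term: 12x^2 - (45/2)x + 25/2
order-3 term: 8x - 23/2
order-4 term: 2
the series for exp(∇) f terminates at order 4
exp(∇) f = 2x^4 + (17/2)x^3 + (3/2)x^2 - 16x - 13/2


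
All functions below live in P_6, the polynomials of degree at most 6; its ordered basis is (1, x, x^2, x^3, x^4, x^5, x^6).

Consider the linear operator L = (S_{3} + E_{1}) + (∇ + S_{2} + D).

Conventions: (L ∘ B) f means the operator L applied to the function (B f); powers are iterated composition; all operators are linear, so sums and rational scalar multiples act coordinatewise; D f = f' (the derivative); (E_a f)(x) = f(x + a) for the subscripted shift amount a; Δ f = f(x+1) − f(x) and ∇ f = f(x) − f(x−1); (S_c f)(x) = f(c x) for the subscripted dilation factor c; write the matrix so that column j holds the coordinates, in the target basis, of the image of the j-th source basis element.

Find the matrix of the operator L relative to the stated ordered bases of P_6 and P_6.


image of 1: 3
image of x: 6x + 3
image of x^2: 14x^2 + 6x
image of x^3: 36x^3 + 9x^2 + 2
image of x^4: 98x^4 + 12x^3 + 8x
image of x^5: 276x^5 + 15x^4 + 20x^2 + 2
image of x^6: 794x^6 + 18x^5 + 40x^3 + 12x
each image's coordinates form column j of the matrix

the matrix is [[3, 3, 0, 2, 0, 2, 0]; [0, 6, 6, 0, 8, 0, 12]; [0, 0, 14, 9, 0, 20, 0]; [0, 0, 0, 36, 12, 0, 40]; [0, 0, 0, 0, 98, 15, 0]; [0, 0, 0, 0, 0, 276, 18]; [0, 0, 0, 0, 0, 0, 794]] (rows listed top to bottom)


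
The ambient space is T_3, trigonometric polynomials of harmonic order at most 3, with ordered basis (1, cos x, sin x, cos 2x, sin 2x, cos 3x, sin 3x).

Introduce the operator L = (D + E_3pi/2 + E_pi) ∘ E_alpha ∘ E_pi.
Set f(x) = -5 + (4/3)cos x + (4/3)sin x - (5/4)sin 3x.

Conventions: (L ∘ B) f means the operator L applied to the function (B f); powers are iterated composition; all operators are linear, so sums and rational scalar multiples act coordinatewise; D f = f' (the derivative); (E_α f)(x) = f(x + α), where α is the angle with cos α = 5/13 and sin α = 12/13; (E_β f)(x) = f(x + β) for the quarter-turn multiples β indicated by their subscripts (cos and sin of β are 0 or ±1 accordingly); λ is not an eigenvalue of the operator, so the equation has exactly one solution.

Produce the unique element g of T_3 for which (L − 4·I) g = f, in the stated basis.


write g with unknown coordinates in the stated basis and equate coefficients in (L − 4·I) g = f
solving from the highest basis element down gives g = 5/2 - (236/543)cos x - (140/543)sin x + (9140/115277)cos 3x + (70675/461108)sin 3x
check: L g = 5 - (220/543)cos x + (164/543)sin x + (36560/115277)cos 3x - (293685/461108)sin 3x
so L g − 4·g = -5 + (4/3)cos x + (4/3)sin x - (5/4)sin 3x = f ✓

the image equals g(x) = 5/2 - (236/543)cos x - (140/543)sin x + (9140/115277)cos 3x + (70675/461108)sin 3x


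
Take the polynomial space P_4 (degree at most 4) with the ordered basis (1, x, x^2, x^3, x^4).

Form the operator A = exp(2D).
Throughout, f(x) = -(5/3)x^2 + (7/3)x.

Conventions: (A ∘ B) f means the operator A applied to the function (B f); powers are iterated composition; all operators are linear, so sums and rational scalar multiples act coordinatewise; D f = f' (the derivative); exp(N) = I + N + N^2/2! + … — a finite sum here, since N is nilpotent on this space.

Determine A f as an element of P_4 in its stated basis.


order-1 term: -(20/3)x + 14/3
order-2 term: -20/3
the series for exp(2D) f terminates at order 2
exp(2D) f = -(5/3)x^2 - (13/3)x - 2

g(x) = -(5/3)x^2 - (13/3)x - 2


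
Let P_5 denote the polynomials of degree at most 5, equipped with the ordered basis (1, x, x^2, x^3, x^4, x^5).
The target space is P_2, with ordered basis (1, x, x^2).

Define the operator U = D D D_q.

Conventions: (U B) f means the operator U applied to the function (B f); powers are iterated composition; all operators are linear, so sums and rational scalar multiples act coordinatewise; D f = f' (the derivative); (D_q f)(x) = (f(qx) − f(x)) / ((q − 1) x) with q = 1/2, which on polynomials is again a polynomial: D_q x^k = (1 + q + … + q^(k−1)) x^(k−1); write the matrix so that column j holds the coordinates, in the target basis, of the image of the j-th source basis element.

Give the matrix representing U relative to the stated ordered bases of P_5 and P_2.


the matrix is [[0, 0, 0, 7/2, 0, 0]; [0, 0, 0, 0, 45/4, 0]; [0, 0, 0, 0, 0, 93/4]] (rows listed top to bottom)

image of 1: 0
image of x: 0
image of x^2: 0
image of x^3: 7/2
image of x^4: (45/4)x
image of x^5: (93/4)x^2
each image's coordinates form column j of the matrix


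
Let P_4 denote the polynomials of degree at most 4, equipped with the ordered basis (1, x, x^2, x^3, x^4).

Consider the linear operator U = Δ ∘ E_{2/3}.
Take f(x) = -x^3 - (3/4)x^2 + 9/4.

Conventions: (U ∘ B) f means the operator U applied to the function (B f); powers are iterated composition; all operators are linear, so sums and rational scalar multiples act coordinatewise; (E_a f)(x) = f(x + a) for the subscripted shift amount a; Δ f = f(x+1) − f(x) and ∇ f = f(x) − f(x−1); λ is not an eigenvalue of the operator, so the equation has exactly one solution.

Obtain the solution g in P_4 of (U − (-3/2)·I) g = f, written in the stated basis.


write g with unknown coordinates in the stated basis and equate coefficients in (U − (-3/2)·I) g = f
solving from the highest basis element down gives g = -(2/3)x^3 + (5/6)x^2 + 2x + 43/54
check: U g = -2x^2 - 3x + 19/18
so U g − (-3/2)·g = -x^3 - (3/4)x^2 + 9/4 = f ✓

the result is g(x) = -(2/3)x^3 + (5/6)x^2 + 2x + 43/54


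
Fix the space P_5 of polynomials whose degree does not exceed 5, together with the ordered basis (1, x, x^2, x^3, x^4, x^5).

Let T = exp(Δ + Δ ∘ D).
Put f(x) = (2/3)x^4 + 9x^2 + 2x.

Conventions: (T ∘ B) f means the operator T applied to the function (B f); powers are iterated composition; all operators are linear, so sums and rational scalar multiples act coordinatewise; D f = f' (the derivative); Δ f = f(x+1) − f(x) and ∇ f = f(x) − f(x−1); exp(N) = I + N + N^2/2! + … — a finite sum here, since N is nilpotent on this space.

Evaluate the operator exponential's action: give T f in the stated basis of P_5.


order-1 term: (8/3)x^3 + 12x^2 + (86/3)x + 97/3
order-2 term: 4x^2 + 24x + 113/3
order-3 term: (8/3)x + 12
order-4 term: 2/3
the series for exp(Δ + Δ ∘ D) f terminates at order 4
exp(Δ + Δ ∘ D) f = (2/3)x^4 + (8/3)x^3 + 25x^2 + (172/3)x + 248/3

g(x) = (2/3)x^4 + (8/3)x^3 + 25x^2 + (172/3)x + 248/3


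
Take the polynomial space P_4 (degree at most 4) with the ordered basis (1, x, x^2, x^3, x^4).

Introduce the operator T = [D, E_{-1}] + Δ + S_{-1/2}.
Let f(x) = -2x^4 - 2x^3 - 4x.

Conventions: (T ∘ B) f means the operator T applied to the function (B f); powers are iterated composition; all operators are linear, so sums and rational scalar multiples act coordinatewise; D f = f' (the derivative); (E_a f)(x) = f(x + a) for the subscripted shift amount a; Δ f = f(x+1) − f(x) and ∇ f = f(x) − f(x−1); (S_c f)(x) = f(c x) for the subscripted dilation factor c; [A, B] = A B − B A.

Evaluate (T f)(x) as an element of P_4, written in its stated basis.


the result is g(x) = -(1/8)x^4 - (31/4)x^3 - 18x^2 - 12x - 8

E_{-1} f = -2x^4 + 6x^3 - 6x^2 - 2x + 4
D E_{-1} f = -8x^3 + 18x^2 - 12x - 2
D f = -8x^3 - 6x^2 - 4
E_{-1} D f = -8x^3 + 18x^2 - 12x - 2
[D, E_{-1}] f = 0
Δ f = -8x^3 - 18x^2 - 14x - 8
S_{-1/2} f = -(1/8)x^4 + (1/4)x^3 + 2x
([D, E_{-1}] + Δ + S_{-1/2}) f = -(1/8)x^4 - (31/4)x^3 - 18x^2 - 12x - 8


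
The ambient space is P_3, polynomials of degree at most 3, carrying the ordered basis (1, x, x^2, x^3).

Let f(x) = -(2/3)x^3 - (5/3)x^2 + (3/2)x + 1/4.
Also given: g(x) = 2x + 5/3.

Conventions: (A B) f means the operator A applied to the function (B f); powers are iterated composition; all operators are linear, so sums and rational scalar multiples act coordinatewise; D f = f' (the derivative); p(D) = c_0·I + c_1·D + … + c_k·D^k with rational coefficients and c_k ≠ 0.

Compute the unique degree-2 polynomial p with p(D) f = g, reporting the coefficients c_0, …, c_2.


D^0 f = -(2/3)x^3 - (5/3)x^2 + (3/2)x + 1/4
D^1 f = -2x^2 - (10/3)x + 3/2
D^2 f = -4x - 10/3
matching coefficients of g against c_0 f + c_1 Df + … from the top degree down determines the c_i
solution: c_0 = 0, c_1 = 0, c_2 = -1/2

c_0 = 0, c_1 = 0, c_2 = -1/2


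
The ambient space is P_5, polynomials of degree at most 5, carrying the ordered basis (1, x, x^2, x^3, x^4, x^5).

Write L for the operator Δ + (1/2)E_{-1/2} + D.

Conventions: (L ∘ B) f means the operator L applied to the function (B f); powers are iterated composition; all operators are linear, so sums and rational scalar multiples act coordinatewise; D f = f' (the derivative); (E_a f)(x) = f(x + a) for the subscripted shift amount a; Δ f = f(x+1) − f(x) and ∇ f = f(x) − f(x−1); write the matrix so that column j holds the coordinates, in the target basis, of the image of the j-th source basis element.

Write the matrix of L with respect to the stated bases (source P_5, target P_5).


image of 1: 1/2
image of x: (1/2)x + 7/4
image of x^2: (1/2)x^2 + (7/2)x + 9/8
image of x^3: (1/2)x^3 + (21/4)x^2 + (27/8)x + 15/16
image of x^4: (1/2)x^4 + 7x^3 + (27/4)x^2 + (15/4)x + 33/32
image of x^5: (1/2)x^5 + (35/4)x^4 + (45/4)x^3 + (75/8)x^2 + (165/32)x + 63/64
each image's coordinates form column j of the matrix

the matrix is [[1/2, 7/4, 9/8, 15/16, 33/32, 63/64]; [0, 1/2, 7/2, 27/8, 15/4, 165/32]; [0, 0, 1/2, 21/4, 27/4, 75/8]; [0, 0, 0, 1/2, 7, 45/4]; [0, 0, 0, 0, 1/2, 35/4]; [0, 0, 0, 0, 0, 1/2]] (rows listed top to bottom)


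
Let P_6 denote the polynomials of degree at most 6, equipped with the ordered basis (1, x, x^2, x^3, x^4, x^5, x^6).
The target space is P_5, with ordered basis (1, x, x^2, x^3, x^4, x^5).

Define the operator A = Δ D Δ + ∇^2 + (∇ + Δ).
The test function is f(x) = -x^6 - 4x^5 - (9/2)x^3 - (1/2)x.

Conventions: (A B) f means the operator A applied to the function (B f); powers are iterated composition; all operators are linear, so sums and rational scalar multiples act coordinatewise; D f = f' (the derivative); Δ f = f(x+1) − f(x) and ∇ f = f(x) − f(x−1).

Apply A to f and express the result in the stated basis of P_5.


g(x) = -12x^5 - 70x^4 - 120x^3 - 677x^2 - 1039x - 420

Δ f = -6x^5 - 35x^4 - 60x^3 - (137/2)x^2 - (79/2)x - 10
D Δ f = -30x^4 - 140x^3 - 180x^2 - 137x - 79/2
Δ D Δ f = -120x^3 - 600x^2 - 900x - 487
∇ f = -6x^5 - 5x^4 + 20x^3 - (77/2)x^2 + (55/2)x - 8
∇ ∇ f = -30x^4 + 40x^3 + 30x^2 - 127x + 85
∇ f = -6x^5 - 5x^4 + 20x^3 - (77/2)x^2 + (55/2)x - 8
Δ f = -6x^5 - 35x^4 - 60x^3 - (137/2)x^2 - (79/2)x - 10
(∇ + Δ) f = -12x^5 - 40x^4 - 40x^3 - 107x^2 - 12x - 18
(Δ D Δ + ∇^2 + (∇ + Δ)) f = -12x^5 - 70x^4 - 120x^3 - 677x^2 - 1039x - 420


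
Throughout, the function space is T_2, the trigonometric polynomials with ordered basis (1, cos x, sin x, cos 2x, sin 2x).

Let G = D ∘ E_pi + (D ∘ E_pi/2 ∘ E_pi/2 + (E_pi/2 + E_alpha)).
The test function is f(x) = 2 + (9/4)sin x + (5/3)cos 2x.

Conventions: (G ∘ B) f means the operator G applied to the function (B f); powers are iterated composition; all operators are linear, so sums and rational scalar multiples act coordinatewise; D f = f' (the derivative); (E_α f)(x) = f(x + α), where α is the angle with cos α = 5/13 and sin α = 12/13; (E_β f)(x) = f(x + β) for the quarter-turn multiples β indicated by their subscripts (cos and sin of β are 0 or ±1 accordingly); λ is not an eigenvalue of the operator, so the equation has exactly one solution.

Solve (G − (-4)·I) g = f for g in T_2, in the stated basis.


the result is g(x) = 1/3 + (9/1000)cos x + (513/1000)sin x + (97/696)cos 2x + (199/696)sin 2x

write g with unknown coordinates in the stated basis and equate coefficients in (G − (-4)·I) g = f
solving from the highest basis element down gives g = 1/3 + (9/1000)cos x + (513/1000)sin x + (97/696)cos 2x + (199/696)sin 2x
check: G g = 2/3 - (9/250)cos x + (99/500)sin x + (193/174)cos 2x - (199/174)sin 2x
so G g − (-4)·g = 2 + (9/4)sin x + (5/3)cos 2x = f ✓


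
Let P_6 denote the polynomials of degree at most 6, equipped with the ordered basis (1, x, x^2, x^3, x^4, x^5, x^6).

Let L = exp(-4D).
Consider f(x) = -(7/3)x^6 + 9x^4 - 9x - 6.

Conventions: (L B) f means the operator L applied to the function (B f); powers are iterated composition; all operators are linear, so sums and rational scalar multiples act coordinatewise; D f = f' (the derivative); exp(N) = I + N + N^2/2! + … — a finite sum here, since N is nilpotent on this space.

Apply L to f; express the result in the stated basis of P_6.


g(x) = -(7/3)x^6 + 56x^5 - 551x^4 + (8528/3)x^3 - 8096x^2 + 12023x - 21670/3

order-1 term: 56x^5 - 144x^3 + 36
order-2 term: -560x^4 + 864x^2
order-3 term: (8960/3)x^3 - 2304x
order-4 term: -8960x^2 + 2304
order-5 term: 14336x
order-6 term: -28672/3
the series for exp(-4D) f terminates at order 6
exp(-4D) f = -(7/3)x^6 + 56x^5 - 551x^4 + (8528/3)x^3 - 8096x^2 + 12023x - 21670/3


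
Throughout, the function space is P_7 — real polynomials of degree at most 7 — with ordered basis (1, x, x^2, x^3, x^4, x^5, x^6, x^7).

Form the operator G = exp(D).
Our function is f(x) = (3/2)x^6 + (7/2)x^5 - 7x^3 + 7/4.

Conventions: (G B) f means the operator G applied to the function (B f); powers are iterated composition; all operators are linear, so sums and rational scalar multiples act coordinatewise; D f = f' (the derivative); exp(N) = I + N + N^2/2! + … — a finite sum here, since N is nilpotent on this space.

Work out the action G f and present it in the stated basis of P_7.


g(x) = (3/2)x^6 + (25/2)x^5 + 40x^4 + 58x^3 + (73/2)x^2 + (11/2)x - 1/4

order-1 term: 9x^5 + (35/2)x^4 - 21x^2
order-2 term: (45/2)x^4 + 35x^3 - 21x
order-3 term: 30x^3 + 35x^2 - 7
order-4 term: (45/2)x^2 + (35/2)x
order-5 term: 9x + 7/2
order-6 term: 3/2
the series for exp(D) f terminates at order 6
exp(D) f = (3/2)x^6 + (25/2)x^5 + 40x^4 + 58x^3 + (73/2)x^2 + (11/2)x - 1/4


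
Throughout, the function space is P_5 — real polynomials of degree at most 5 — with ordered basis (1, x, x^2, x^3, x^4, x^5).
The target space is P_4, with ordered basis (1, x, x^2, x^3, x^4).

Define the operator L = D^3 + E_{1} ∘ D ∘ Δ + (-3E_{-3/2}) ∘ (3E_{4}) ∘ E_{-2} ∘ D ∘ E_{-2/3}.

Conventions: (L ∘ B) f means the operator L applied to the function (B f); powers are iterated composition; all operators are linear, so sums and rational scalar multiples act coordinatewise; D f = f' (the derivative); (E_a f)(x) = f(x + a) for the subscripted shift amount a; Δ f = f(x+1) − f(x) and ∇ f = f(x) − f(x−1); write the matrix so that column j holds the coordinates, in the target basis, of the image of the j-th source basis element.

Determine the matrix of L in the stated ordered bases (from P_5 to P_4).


image of 1: 0
image of x: -9
image of x^2: -18x + 5
image of x^3: -27x^2 + 15x + 57/4
image of x^4: -36x^3 + 30x^2 + 57x + 169/6
image of x^5: -45x^4 + 50x^3 + (285/2)x^2 + (845/6)x + 10795/144
each image's coordinates form column j of the matrix

the matrix is [[0, -9, 5, 57/4, 169/6, 10795/144]; [0, 0, -18, 15, 57, 845/6]; [0, 0, 0, -27, 30, 285/2]; [0, 0, 0, 0, -36, 50]; [0, 0, 0, 0, 0, -45]] (rows listed top to bottom)


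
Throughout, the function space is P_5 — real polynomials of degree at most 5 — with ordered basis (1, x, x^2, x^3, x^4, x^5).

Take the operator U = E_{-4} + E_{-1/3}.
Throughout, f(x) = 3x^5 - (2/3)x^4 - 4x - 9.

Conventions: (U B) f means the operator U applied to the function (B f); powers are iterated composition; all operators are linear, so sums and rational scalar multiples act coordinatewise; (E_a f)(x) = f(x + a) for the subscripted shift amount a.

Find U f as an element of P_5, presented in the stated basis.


E_{-4} f = 3x^5 - (182/3)x^4 + (1472/3)x^3 - 1984x^2 + (12020/3)x - 9707/3
E_{-1/3} f = 3x^5 - (17/3)x^4 + (38/9)x^3 - (14/9)x^2 - (301/81)x - 1868/243
(E_{-4} + E_{-1/3}) f = 6x^5 - (199/3)x^4 + (4454/9)x^3 - (17870/9)x^2 + (324239/81)x - 788135/243

g(x) = 6x^5 - (199/3)x^4 + (4454/9)x^3 - (17870/9)x^2 + (324239/81)x - 788135/243


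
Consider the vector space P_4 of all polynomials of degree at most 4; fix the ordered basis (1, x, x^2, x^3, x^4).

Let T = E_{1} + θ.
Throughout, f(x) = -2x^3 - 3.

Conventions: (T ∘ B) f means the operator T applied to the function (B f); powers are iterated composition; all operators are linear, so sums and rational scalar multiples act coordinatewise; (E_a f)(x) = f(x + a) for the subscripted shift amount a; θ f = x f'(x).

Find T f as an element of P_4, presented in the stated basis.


the image equals g(x) = -8x^3 - 6x^2 - 6x - 5

E_{1} f = -2x^3 - 6x^2 - 6x - 5
θ f = -6x^3
(E_{1} + θ) f = -8x^3 - 6x^2 - 6x - 5


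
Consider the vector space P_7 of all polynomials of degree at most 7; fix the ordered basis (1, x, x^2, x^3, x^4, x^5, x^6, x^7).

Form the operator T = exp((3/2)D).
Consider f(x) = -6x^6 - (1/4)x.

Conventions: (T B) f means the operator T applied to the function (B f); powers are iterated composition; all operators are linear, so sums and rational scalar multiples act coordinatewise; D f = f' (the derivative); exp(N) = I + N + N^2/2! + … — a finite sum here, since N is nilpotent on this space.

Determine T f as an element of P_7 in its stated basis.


order-1 term: -54x^5 - 3/8
order-2 term: -(405/2)x^4
order-3 term: -405x^3
order-4 term: -(3645/8)x^2
order-5 term: -(2187/8)x
order-6 term: -2187/32
the series for exp((3/2)D) f terminates at order 6
exp((3/2)D) f = -6x^6 - 54x^5 - (405/2)x^4 - 405x^3 - (3645/8)x^2 - (2189/8)x - 2199/32

the result is g(x) = -6x^6 - 54x^5 - (405/2)x^4 - 405x^3 - (3645/8)x^2 - (2189/8)x - 2199/32


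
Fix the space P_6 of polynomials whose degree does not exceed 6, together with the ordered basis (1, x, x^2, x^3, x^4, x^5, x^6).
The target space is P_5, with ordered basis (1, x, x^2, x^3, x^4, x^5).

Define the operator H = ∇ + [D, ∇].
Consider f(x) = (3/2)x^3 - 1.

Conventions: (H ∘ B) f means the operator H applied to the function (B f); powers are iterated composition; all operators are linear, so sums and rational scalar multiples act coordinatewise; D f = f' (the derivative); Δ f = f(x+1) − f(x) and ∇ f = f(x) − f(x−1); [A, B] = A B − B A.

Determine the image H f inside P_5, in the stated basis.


∇ f = (9/2)x^2 - (9/2)x + 3/2
∇ f = (9/2)x^2 - (9/2)x + 3/2
D ∇ f = 9x - 9/2
D f = (9/2)x^2
∇ D f = 9x - 9/2
[D, ∇] f = 0
(∇ + [D, ∇]) f = (9/2)x^2 - (9/2)x + 3/2

g(x) = (9/2)x^2 - (9/2)x + 3/2


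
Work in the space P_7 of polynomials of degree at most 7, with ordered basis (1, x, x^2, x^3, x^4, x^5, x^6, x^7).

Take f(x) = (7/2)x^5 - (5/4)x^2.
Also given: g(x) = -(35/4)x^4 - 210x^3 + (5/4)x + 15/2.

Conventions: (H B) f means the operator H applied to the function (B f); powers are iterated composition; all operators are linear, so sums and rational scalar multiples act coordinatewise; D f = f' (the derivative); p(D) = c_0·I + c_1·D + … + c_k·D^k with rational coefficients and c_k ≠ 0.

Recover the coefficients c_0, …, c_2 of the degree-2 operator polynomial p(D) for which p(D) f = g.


c_0 = 0, c_1 = -1/2, c_2 = -3

D^0 f = (7/2)x^5 - (5/4)x^2
D^1 f = (35/2)x^4 - (5/2)x
D^2 f = 70x^3 - 5/2
matching coefficients of g against c_0 f + c_1 Df + … from the top degree down determines the c_i
solution: c_0 = 0, c_1 = -1/2, c_2 = -3


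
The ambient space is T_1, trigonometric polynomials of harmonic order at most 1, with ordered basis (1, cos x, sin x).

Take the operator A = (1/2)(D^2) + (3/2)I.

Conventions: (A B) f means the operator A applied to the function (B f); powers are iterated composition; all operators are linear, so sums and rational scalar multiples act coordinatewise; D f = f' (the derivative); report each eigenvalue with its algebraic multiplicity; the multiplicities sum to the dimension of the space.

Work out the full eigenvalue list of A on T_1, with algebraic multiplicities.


λ = 1 (multiplicity 2), λ = 3/2 (multiplicity 1)

image of 1: 3/2
image of cos x: cos x
image of sin x: sin x
the matrix is diagonal; its diagonal is (3/2, 1, 1)
for a triangular matrix the eigenvalues are the diagonal entries, with algebraic multiplicity their repetition count
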